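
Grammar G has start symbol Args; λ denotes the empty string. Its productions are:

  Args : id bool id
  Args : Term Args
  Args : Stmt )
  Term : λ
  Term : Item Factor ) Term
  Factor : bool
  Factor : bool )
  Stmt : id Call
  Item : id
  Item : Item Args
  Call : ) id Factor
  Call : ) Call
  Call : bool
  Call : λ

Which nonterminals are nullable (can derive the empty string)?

Directly nullable (have an λ-production): Term, Call.
No other nonterminal has a production whose RHS symbols are all nullable.

{ Call, Term }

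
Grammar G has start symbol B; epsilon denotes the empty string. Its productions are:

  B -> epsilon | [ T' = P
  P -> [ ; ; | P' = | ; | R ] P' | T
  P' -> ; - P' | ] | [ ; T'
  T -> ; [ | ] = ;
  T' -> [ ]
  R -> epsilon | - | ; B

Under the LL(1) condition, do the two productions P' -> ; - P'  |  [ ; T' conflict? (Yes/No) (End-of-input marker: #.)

FIRST(; - P') = { ; } and FIRST([ ; T') = { [ }.
The FIRST sets are disjoint and neither alternative is nullable — no conflict.

No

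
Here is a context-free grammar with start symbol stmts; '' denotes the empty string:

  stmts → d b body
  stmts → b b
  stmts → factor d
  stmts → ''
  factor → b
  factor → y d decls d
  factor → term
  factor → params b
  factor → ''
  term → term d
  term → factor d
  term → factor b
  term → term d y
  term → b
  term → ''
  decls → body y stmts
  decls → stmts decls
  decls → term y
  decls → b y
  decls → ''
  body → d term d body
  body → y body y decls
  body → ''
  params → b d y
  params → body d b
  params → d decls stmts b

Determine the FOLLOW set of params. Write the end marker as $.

In factor → params b: add FIRST(b) = { b }.
Union: FOLLOW(params) = { b }.

{ b }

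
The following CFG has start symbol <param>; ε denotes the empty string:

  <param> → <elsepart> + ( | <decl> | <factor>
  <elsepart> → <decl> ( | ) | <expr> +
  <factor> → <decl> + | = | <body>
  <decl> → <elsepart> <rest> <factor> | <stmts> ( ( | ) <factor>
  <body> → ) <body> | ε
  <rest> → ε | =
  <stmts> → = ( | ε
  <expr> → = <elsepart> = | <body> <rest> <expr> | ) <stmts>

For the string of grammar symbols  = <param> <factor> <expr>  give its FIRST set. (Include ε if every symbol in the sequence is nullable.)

{ = }

= is a terminal; add {=} and stop.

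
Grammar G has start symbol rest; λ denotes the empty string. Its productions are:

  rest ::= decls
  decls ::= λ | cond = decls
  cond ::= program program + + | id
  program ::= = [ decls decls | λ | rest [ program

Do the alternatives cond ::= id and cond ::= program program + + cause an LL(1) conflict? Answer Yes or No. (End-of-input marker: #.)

Yes

FIRST(id) = { id } and FIRST(program program + +) = { +, =, [, id }.
Both contain id, so the two alternatives are not disjoint — LL(1) conflict.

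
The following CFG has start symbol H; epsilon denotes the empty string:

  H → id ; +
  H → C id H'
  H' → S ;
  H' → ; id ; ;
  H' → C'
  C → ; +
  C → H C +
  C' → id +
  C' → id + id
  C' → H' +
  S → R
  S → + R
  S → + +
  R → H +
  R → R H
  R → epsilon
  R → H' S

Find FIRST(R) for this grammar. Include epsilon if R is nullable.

{ +, ;, id, epsilon }

From R → H +: add FIRST(H) = { ;, id }.
From R → R H: R nullable, take FIRST(R) ∪ FIRST(H) = { +, ;, id }.
R → epsilon contributes epsilon.
From R → H' S: add FIRST(H') = { +, ;, id }.
Union: FIRST(R) = { +, ;, id, epsilon }.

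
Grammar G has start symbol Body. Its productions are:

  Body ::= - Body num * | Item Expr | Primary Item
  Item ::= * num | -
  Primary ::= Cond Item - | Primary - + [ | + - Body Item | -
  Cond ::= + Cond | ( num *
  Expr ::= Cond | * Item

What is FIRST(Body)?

{ (, *, +, - }

Body ::= - Body num * contributes {-}.
From Body ::= Item Expr: add FIRST(Item) = { *, - }.
From Body ::= Primary Item: add FIRST(Primary) = { (, +, - }.
Union: FIRST(Body) = { (, *, +, - }.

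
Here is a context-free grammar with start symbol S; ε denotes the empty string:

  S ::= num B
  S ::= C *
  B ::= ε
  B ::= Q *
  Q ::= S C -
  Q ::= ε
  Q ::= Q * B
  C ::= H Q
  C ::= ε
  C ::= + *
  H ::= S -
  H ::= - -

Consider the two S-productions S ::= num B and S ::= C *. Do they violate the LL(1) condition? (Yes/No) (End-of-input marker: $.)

Yes

FIRST(num B) = { num } and FIRST(C *) = { *, +, -, num }.
Both contain num, so the two alternatives are not disjoint — LL(1) conflict.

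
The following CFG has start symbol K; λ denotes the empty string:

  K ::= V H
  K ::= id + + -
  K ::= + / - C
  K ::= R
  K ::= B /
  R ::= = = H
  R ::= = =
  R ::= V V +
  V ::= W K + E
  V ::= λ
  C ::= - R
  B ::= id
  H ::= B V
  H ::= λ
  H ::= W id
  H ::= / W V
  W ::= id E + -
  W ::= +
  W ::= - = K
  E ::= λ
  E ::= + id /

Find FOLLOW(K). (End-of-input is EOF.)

{ EOF, +, -, /, =, id }

K is the start symbol, so EOF ∈ FOLLOW(K).
In V ::= W K + E: add FIRST(+ E) = { + }.
In W ::= - = K: K is at the end, add FOLLOW(W) = { EOF, +, -, /, =, id }.
Union: FOLLOW(K) = { EOF, +, -, /, =, id }.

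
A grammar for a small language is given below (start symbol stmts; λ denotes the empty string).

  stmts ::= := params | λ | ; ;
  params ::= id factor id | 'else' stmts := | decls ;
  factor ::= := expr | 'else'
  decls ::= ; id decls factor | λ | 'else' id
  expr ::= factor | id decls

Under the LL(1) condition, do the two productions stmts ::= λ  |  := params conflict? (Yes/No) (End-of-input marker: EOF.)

Yes

FIRST(λ) = { λ } and FIRST(:= params) = { := }.
The first alternative is nullable and FOLLOW(stmts) = { EOF, := } shares := with FIRST of the second — conflict.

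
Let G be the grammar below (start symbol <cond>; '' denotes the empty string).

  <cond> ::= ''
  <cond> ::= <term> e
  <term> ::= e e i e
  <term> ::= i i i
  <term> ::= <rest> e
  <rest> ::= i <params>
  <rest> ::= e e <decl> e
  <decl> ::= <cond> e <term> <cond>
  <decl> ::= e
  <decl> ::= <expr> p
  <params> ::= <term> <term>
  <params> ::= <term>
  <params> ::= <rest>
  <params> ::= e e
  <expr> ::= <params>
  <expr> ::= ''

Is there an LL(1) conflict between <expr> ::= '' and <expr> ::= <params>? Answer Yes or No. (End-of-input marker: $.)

No

FIRST('') = { '' } and FIRST(<params>) = { e, i }.
The first is nullable but FOLLOW(<expr>) = { p } is disjoint from FIRST of the second.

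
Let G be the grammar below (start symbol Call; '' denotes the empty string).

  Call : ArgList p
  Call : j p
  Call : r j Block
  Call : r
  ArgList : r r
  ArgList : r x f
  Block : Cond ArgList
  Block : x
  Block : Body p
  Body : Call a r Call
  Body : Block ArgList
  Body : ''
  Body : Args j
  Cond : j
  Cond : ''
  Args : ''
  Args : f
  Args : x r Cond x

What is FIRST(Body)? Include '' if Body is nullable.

From Body : Call a r Call: add FIRST(Call) = { j, r }.
From Body : Block ArgList: add FIRST(Block) = { f, j, p, r, x }.
Body : '' contributes ''.
From Body : Args j: Args nullable, take FIRST(Args) ∪ {j} = { f, j, x }.
Union: FIRST(Body) = { f, j, p, r, x, '' }.

{ f, j, p, r, x, '' }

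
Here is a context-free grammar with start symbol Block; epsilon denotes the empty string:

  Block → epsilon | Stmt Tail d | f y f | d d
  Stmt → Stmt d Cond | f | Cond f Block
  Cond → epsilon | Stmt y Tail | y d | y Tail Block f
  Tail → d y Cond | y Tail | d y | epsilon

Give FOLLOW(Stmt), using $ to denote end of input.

{ d, y }

In Block → Stmt Tail d: add FIRST(Tail d) = { d, y }.
In Stmt → Stmt d Cond: add FIRST(d Cond) = { d }.
In Cond → Stmt y Tail: add FIRST(y Tail) = { y }.
Union: FOLLOW(Stmt) = { d, y }.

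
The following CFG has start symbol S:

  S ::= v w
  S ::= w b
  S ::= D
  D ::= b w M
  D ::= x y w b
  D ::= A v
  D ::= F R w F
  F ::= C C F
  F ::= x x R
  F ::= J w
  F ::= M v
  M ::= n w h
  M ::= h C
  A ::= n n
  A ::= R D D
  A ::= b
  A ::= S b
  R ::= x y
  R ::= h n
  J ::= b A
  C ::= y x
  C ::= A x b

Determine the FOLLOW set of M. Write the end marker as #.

In D ::= b w M: M is at the end, add FOLLOW(D) = { #, b, h, n, v, w, x, y }.
In F ::= M v: add FIRST(v) = { v }.
Union: FOLLOW(M) = { #, b, h, n, v, w, x, y }.

{ #, b, h, n, v, w, x, y }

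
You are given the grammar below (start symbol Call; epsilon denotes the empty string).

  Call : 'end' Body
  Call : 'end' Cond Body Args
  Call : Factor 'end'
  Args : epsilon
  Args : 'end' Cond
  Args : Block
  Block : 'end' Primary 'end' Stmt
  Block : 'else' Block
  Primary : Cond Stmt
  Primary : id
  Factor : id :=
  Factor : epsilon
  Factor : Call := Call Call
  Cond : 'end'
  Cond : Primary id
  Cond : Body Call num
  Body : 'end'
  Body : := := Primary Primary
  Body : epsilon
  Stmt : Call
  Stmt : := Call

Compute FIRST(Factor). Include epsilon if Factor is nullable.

{ 'end', id, epsilon }

Factor : id := contributes {id}.
Factor : epsilon contributes epsilon.
From Factor : Call := Call Call: add FIRST(Call) = { 'end', id }.
Union: FIRST(Factor) = { 'end', id, epsilon }.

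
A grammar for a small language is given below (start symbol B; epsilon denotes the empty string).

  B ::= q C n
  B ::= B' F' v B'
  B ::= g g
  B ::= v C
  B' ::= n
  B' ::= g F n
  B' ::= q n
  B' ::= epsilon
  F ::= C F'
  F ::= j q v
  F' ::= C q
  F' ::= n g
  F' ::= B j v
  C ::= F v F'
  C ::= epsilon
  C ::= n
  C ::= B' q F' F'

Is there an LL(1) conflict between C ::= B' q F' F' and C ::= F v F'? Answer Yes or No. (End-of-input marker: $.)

Yes

FIRST(B' q F' F') = { g, n, q } and FIRST(F v F') = { g, j, n, q, v }.
Both contain g, so the two alternatives are not disjoint — LL(1) conflict.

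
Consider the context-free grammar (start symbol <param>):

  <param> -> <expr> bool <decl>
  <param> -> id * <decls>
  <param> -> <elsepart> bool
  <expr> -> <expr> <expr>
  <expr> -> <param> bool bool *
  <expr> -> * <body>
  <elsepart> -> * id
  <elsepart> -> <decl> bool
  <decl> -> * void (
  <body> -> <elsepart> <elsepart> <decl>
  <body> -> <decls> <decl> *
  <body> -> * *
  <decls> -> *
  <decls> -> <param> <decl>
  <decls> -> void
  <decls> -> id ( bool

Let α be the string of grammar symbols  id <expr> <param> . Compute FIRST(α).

{ id }

id is a terminal; add {id} and stop.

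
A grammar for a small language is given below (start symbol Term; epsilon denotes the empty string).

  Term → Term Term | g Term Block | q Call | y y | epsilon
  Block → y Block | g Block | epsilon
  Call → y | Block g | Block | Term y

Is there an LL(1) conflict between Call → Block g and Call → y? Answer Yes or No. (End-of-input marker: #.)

FIRST(Block g) = { g, y } and FIRST(y) = { y }.
Both contain y, so the two alternatives are not disjoint — LL(1) conflict.

Yes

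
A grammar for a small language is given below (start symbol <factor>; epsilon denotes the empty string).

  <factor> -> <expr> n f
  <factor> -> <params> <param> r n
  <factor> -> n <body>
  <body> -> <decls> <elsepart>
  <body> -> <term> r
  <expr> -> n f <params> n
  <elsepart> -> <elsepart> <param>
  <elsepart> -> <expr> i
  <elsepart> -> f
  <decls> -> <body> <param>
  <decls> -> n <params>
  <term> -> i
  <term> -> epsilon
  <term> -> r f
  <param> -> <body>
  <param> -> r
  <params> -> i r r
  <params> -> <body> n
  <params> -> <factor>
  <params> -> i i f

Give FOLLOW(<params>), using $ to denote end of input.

In <factor> -> <params> <param> r n: add FIRST(<param> r n) = { i, n, r }.
In <expr> -> n f <params> n: add FIRST(n) = { n }.
In <decls> -> n <params>: <params> is at the end, add FOLLOW(<decls>) = { f, n }.
Union: FOLLOW(<params>) = { f, i, n, r }.

{ f, i, n, r }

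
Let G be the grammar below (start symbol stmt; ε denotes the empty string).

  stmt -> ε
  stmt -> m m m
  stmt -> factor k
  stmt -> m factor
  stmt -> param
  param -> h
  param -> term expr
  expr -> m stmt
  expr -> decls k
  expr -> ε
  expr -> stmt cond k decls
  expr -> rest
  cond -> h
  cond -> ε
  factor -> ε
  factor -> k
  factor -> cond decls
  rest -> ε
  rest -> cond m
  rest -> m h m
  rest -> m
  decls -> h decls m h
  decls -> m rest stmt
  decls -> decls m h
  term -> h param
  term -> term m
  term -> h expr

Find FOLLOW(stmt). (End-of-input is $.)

stmt is the start symbol, so $ ∈ FOLLOW(stmt).
In expr -> m stmt: stmt is at the end, add FOLLOW(expr) = { $, h, k, m }.
In expr -> stmt cond k decls: add FIRST(cond k decls) = { h, k }.
In decls -> m rest stmt: stmt is at the end, add FOLLOW(decls) = { $, h, k, m }.
Union: FOLLOW(stmt) = { $, h, k, m }.

{ $, h, k, m }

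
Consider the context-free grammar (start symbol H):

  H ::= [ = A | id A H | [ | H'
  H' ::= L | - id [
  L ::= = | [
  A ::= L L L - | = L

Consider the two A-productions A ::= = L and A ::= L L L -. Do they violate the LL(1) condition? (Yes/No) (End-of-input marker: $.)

Yes

FIRST(= L) = { = } and FIRST(L L L -) = { =, [ }.
Both contain =, so the two alternatives are not disjoint — LL(1) conflict.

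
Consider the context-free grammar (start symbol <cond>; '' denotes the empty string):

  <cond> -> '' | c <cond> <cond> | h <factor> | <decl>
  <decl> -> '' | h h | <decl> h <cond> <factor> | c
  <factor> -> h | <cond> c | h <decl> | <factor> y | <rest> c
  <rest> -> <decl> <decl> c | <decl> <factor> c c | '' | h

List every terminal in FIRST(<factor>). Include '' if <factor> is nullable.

{ c, h }

<factor> -> h contributes {h}.
From <factor> -> <cond> c: <cond> nullable, take FIRST(<cond>) ∪ {c} = { c, h }.
<factor> -> h <decl> contributes {h}.
From <factor> -> <factor> y: add FIRST(<factor>) = { c, h }.
From <factor> -> <rest> c: <rest> nullable, take FIRST(<rest>) ∪ {c} = { c, h }.
Union: FIRST(<factor>) = { c, h }.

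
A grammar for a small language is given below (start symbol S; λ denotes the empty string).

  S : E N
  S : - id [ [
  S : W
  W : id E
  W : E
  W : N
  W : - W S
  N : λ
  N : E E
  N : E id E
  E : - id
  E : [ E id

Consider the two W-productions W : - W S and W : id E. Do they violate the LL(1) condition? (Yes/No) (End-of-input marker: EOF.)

No

FIRST(- W S) = { - } and FIRST(id E) = { id }.
The FIRST sets are disjoint and neither alternative is nullable — no conflict.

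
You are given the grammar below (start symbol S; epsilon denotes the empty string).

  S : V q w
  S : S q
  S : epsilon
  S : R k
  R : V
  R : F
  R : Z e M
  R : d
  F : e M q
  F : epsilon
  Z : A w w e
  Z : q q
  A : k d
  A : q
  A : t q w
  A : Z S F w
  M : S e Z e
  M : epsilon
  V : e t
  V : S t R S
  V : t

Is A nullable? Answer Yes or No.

No

Nullable nonterminals: F, M, R, S.
No production of A has an RHS whose symbols are all nullable, so A is not nullable.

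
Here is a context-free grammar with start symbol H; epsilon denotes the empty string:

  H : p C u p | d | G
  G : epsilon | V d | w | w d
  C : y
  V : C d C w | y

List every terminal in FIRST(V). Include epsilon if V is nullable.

{ y }

From V : C d C w: add FIRST(C) = { y }.
V : y contributes {y}.
Union: FIRST(V) = { y }.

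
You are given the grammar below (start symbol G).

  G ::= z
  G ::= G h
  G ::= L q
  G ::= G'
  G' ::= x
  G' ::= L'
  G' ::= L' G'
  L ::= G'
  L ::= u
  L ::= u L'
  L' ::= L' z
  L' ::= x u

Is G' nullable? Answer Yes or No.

No

No nonterminal in this grammar is nullable.
No production of G' has an RHS whose symbols are all nullable, so G' is not nullable.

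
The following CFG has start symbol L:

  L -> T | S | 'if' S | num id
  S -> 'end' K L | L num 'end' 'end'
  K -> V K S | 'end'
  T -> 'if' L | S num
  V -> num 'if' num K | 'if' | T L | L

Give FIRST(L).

From L -> T: add FIRST(T) = { 'end', 'if', num }.
From L -> S: add FIRST(S) = { 'end', 'if', num }.
L -> 'if' S contributes {'if'}.
L -> num id contributes {num}.
Union: FIRST(L) = { 'end', 'if', num }.

{ 'end', 'if', num }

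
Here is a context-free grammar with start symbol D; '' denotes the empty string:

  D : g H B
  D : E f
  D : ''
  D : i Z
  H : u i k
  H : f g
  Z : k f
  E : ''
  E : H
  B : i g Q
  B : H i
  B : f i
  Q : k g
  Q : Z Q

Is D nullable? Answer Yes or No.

D has an ''-production, so D ⇒ ''.

Yes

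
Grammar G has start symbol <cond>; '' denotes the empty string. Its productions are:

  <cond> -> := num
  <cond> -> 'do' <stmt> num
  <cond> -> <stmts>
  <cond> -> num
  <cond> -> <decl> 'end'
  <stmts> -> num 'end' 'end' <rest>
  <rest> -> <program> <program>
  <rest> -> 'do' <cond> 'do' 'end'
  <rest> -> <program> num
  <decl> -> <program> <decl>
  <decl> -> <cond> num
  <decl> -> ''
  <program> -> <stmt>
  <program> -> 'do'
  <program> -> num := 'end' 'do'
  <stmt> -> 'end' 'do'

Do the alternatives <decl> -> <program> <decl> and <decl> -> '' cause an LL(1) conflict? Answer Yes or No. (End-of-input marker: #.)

FIRST(<program> <decl>) = { 'do', 'end', num } and FIRST('') = { '' }.
The second alternative is nullable and FOLLOW(<decl>) = { 'end' } shares 'end' with FIRST of the first — conflict.

Yes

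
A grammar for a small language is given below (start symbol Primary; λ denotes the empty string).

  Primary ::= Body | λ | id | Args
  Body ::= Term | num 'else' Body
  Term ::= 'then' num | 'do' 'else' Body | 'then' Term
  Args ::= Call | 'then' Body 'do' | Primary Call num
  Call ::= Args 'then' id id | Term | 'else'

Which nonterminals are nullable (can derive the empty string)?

{ Primary }

Directly nullable (have an λ-production): Primary.
No other nonterminal has a production whose RHS symbols are all nullable.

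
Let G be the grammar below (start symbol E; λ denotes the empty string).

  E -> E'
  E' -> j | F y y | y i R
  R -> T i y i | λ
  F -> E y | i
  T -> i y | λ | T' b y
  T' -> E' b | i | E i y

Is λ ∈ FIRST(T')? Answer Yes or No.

No

Nullable nonterminals: R, T.
No production of T' has an RHS whose symbols are all nullable, so T' is not nullable.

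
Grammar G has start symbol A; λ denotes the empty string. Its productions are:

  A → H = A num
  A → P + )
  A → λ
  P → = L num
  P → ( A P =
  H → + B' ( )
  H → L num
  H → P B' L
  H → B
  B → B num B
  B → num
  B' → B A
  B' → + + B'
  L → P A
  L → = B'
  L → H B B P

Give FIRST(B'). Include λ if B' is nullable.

{ +, num }

From B' → B A: add FIRST(B) = { num }.
B' → + + B' contributes {+}.
Union: FIRST(B') = { +, num }.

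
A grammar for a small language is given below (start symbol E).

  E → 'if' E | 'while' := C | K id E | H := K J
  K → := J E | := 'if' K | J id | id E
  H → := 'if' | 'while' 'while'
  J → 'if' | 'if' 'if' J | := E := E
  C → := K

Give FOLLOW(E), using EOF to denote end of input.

E is the start symbol, so EOF ∈ FOLLOW(E).
In E → 'if' E: E is at the end, add FOLLOW(E) = { EOF, 'if', 'while', :=, id }.
In E → K id E: E is at the end, add FOLLOW(E) = { EOF, 'if', 'while', :=, id }.
In K → := J E: E is at the end, add FOLLOW(K) = { EOF, 'if', 'while', :=, id }.
In K → id E: E is at the end, add FOLLOW(K) = { EOF, 'if', 'while', :=, id }.
In J → := E := E: add FIRST(:= E) = { := }.
In J → := E := E: E is at the end, add FOLLOW(J) = { EOF, 'if', 'while', :=, id }.
Union: FOLLOW(E) = { EOF, 'if', 'while', :=, id }.

{ EOF, 'if', 'while', :=, id }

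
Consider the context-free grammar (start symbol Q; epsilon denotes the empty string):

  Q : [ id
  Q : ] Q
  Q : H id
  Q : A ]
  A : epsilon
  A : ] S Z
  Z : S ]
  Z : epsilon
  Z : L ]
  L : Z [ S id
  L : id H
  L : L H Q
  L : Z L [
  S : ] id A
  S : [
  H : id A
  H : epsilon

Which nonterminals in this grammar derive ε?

Directly nullable (have an epsilon-production): A, Z, H.
No other nonterminal has a production whose RHS symbols are all nullable.

{ A, H, Z }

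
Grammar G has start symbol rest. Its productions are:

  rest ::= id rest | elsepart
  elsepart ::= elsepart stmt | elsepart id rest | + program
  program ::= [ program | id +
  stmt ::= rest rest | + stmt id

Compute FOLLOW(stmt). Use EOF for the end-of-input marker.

{ EOF, +, id }

In elsepart ::= elsepart stmt: stmt is at the end, add FOLLOW(elsepart) = { EOF, +, id }.
In stmt ::= + stmt id: add FIRST(id) = { id }.
Union: FOLLOW(stmt) = { EOF, +, id }.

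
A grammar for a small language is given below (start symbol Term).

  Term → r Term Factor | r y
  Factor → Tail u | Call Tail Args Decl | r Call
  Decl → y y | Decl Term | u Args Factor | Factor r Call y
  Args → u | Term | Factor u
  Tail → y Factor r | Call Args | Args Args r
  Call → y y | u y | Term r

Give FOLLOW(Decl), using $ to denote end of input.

{ $, r, u, y }

In Factor → Call Tail Args Decl: Decl is at the end, add FOLLOW(Factor) = { $, r, u, y }.
In Decl → Decl Term: add FIRST(Term) = { r }.
Union: FOLLOW(Decl) = { $, r, u, y }.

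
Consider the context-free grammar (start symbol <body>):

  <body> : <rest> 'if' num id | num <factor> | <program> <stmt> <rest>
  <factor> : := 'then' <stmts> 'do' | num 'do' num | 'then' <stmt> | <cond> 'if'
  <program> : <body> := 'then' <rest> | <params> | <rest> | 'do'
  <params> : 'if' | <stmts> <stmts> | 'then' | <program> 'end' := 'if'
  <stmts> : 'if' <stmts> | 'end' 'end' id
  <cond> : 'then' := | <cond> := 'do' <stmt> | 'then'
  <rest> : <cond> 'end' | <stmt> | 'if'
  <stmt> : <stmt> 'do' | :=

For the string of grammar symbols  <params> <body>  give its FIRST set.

Add FIRST(<params>) = { 'do', 'end', 'if', 'then', :=, num }; <params> is not nullable, stop.

{ 'do', 'end', 'if', 'then', :=, num }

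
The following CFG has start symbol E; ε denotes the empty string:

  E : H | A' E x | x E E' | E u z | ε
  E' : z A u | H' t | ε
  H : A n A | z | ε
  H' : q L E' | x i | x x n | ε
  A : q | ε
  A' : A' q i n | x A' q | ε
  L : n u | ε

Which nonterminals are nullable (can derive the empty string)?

{ A, A', E, E', H, H', L }

Directly nullable (have an ε-production): E, E', H, H', A, A', L.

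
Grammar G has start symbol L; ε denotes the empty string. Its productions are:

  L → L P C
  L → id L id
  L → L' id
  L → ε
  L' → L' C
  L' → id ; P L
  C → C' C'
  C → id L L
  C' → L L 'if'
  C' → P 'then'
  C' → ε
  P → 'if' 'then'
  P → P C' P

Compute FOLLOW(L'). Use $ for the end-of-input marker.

In L → L' id: add FIRST(id) = { id }.
In L' → L' C: add FIRST(C)\{ε} = { 'if', id }.
  Since C is nullable, also add FOLLOW(L') = { 'if', id }.
Union: FOLLOW(L') = { 'if', id }.

{ 'if', id }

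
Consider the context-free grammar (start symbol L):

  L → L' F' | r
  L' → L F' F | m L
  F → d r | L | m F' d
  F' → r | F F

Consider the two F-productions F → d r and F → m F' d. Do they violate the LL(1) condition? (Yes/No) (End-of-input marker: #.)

FIRST(d r) = { d } and FIRST(m F' d) = { m }.
The FIRST sets are disjoint and neither alternative is nullable — no conflict.

No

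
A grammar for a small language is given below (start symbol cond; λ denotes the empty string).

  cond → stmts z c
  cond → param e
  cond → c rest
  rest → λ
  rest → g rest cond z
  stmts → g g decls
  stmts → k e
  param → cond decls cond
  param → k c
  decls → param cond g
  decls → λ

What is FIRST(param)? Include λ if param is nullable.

{ c, g, k }

From param → cond decls cond: add FIRST(cond) = { c, g, k }.
param → k c contributes {k}.
Union: FIRST(param) = { c, g, k }.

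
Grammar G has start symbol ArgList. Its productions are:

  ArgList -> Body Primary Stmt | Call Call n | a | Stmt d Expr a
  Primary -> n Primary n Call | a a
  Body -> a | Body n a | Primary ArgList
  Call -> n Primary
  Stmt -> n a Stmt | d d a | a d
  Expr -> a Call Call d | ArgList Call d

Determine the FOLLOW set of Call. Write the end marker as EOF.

In ArgList -> Call Call n: add FIRST(Call n) = { n }.
In ArgList -> Call Call n: add FIRST(n) = { n }.
In Primary -> n Primary n Call: Call is at the end, add FOLLOW(Primary) = { a, d, n }.
In Expr -> a Call Call d: add FIRST(Call d) = { n }.
In Expr -> a Call Call d: add FIRST(d) = { d }.
In Expr -> ArgList Call d: add FIRST(d) = { d }.
Union: FOLLOW(Call) = { a, d, n }.

{ a, d, n }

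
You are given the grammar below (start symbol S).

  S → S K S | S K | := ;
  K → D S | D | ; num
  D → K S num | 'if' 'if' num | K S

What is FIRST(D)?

{ 'if', ; }

From D → K S num: add FIRST(K) = { 'if', ; }.
D → 'if' 'if' num contributes {'if'}.
From D → K S: add FIRST(K) = { 'if', ; }.
Union: FIRST(D) = { 'if', ; }.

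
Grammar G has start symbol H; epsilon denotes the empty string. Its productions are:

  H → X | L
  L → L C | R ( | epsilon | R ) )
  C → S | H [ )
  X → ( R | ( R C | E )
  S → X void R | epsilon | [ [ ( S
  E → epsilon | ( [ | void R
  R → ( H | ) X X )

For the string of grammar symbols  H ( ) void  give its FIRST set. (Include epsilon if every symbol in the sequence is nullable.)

Add FIRST(H)\{epsilon} = { (, ), [, void }; H is nullable, continue.
( is a terminal; add {(} and stop.

{ (, ), [, void }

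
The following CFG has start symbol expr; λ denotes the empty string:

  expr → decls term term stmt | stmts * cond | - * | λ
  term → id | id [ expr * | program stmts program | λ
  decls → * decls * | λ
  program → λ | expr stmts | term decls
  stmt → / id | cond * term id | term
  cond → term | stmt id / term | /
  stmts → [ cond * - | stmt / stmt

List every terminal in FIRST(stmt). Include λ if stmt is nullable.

{ *, -, /, [, id, λ }

stmt → / id contributes {/}.
From stmt → cond * term id: cond nullable, take FIRST(cond) ∪ {*} = { *, -, /, [, id }.
From stmt → term: add FIRST(term) = { *, -, /, [, id, λ } (including λ since term is nullable).
Union: FIRST(stmt) = { *, -, /, [, id, λ }.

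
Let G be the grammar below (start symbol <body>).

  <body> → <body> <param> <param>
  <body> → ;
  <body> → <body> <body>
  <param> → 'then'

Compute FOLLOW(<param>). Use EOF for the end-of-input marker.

In <body> → <body> <param> <param>: add FIRST(<param>) = { 'then' }.
In <body> → <body> <param> <param>: <param> is at the end, add FOLLOW(<body>) = { EOF, 'then', ; }.
Union: FOLLOW(<param>) = { EOF, 'then', ; }.

{ EOF, 'then', ; }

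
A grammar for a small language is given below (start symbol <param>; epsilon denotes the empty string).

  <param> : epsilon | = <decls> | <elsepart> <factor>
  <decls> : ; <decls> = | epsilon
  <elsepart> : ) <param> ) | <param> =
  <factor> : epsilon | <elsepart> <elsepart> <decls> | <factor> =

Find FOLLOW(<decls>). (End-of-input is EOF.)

{ EOF, ), = }

In <param> : = <decls>: <decls> is at the end, add FOLLOW(<param>) = { EOF, ), = }.
In <decls> : ; <decls> =: add FIRST(=) = { = }.
In <factor> : <elsepart> <elsepart> <decls>: <decls> is at the end, add FOLLOW(<factor>) = { EOF, ), = }.
Union: FOLLOW(<decls>) = { EOF, ), = }.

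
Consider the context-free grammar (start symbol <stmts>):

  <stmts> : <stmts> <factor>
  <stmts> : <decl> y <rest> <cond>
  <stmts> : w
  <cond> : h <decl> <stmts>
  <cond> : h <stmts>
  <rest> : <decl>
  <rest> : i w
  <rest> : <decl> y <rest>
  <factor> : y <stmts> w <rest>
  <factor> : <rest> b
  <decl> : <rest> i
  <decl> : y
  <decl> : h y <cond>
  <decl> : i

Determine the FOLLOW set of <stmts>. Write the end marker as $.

<stmts> is the start symbol, so $ ∈ FOLLOW(<stmts>).
In <stmts> : <stmts> <factor>: add FIRST(<factor>) = { h, i, y }.
In <cond> : h <decl> <stmts>: <stmts> is at the end, add FOLLOW(<cond>) = { $, b, h, i, w, y }.
In <cond> : h <stmts>: <stmts> is at the end, add FOLLOW(<cond>) = { $, b, h, i, w, y }.
In <factor> : y <stmts> w <rest>: add FIRST(w <rest>) = { w }.
Union: FOLLOW(<stmts>) = { $, b, h, i, w, y }.

{ $, b, h, i, w, y }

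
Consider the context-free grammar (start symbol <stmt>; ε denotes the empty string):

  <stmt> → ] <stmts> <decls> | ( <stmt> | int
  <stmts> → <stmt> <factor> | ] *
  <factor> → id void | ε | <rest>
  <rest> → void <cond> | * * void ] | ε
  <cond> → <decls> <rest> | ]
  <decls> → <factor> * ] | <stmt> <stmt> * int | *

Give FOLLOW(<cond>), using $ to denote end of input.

In <rest> → void <cond>: <cond> is at the end, add FOLLOW(<rest>) = { (, *, ], id, int, void }.
Union: FOLLOW(<cond>) = { (, *, ], id, int, void }.

{ (, *, ], id, int, void }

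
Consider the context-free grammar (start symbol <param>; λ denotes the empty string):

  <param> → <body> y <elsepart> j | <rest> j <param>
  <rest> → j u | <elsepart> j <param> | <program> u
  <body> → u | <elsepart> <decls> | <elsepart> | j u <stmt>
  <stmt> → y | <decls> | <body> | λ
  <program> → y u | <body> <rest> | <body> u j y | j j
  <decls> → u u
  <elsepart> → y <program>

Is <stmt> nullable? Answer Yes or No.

Yes

<stmt> has an λ-production, so <stmt> ⇒ λ.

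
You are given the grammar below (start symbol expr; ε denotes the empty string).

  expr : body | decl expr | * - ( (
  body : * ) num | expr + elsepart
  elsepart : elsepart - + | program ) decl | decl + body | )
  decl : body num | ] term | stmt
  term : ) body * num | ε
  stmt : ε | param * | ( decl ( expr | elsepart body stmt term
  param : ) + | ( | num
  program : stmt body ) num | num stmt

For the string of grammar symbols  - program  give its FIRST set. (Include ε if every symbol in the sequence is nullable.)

- is a terminal; add {-} and stop.

{ - }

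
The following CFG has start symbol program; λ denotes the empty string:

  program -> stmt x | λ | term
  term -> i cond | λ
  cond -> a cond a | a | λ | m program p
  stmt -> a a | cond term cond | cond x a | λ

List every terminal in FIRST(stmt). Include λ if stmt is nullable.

{ a, i, m, x, λ }

stmt -> a a contributes {a}.
From stmt -> cond term cond: cond, term, cond nullable, take FIRST(cond) ∪ FIRST(term) ∪ FIRST(cond) = { a, i, m }; also λ since the whole RHS is nullable.
From stmt -> cond x a: cond nullable, take FIRST(cond) ∪ {x} = { a, m, x }.
stmt -> λ contributes λ.
Union: FIRST(stmt) = { a, i, m, x, λ }.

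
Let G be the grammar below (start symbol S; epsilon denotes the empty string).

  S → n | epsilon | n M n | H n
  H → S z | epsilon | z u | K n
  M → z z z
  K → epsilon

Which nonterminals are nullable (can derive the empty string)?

Directly nullable (have an epsilon-production): S, H, K.
No other nonterminal has a production whose RHS symbols are all nullable.

{ H, K, S }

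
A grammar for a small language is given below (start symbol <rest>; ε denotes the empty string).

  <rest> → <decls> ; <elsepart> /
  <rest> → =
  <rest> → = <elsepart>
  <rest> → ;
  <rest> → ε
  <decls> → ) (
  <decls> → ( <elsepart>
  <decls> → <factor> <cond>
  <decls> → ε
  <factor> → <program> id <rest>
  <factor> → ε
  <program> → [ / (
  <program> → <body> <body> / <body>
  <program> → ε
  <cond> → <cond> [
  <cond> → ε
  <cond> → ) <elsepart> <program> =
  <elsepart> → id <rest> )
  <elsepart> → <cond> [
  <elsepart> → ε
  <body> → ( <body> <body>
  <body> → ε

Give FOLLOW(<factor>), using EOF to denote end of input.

{ ), ;, [ }

In <decls> → <factor> <cond>: add FIRST(<cond>)\{ε} = { ), [ }.
  Since <cond> is nullable, also add FOLLOW(<decls>) = { ; }.
Union: FOLLOW(<factor>) = { ), ;, [ }.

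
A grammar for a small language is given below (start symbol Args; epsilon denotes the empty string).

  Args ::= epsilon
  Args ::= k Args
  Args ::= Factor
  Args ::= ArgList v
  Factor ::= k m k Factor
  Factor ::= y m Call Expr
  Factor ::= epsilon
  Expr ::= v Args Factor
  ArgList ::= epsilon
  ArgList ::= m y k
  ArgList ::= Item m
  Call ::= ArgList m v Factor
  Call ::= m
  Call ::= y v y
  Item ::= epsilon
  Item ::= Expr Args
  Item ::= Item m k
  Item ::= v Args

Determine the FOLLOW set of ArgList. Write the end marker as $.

{ m, v }

In Args ::= ArgList v: add FIRST(v) = { v }.
In Call ::= ArgList m v Factor: add FIRST(m v Factor) = { m }.
Union: FOLLOW(ArgList) = { m, v }.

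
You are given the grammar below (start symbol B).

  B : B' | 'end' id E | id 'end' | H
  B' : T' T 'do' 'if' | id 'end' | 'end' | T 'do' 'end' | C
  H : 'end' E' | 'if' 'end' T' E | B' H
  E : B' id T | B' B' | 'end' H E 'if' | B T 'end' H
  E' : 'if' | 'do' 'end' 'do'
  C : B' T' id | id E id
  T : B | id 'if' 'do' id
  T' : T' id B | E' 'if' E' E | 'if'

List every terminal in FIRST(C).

{ 'do', 'end', 'if', id }

From C : B' T' id: add FIRST(B') = { 'do', 'end', 'if', id }.
C : id E id contributes {id}.
Union: FIRST(C) = { 'do', 'end', 'if', id }.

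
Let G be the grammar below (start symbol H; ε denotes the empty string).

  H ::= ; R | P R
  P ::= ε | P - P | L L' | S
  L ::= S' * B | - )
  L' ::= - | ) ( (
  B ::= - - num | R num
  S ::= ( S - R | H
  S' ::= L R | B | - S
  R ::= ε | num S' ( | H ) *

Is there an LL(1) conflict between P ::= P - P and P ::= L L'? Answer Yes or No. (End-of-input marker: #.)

Yes

FIRST(P - P) = { (, ), -, ;, num } and FIRST(L L') = { (, ), -, ;, num }.
Both contain (, so the two alternatives are not disjoint — LL(1) conflict.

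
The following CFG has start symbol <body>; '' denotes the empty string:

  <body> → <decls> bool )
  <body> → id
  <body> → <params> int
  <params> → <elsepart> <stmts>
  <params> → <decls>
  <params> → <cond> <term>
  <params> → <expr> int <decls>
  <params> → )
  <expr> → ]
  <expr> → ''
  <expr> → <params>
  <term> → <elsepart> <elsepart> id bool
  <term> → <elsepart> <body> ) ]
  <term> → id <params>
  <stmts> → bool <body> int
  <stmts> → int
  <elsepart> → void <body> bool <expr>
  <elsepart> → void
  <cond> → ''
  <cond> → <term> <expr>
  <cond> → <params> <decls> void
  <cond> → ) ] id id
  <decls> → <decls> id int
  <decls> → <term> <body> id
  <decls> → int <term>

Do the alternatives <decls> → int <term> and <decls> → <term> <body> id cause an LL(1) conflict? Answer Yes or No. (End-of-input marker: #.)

No

FIRST(int <term>) = { int } and FIRST(<term> <body> id) = { id, void }.
The FIRST sets are disjoint and neither alternative is nullable — no conflict.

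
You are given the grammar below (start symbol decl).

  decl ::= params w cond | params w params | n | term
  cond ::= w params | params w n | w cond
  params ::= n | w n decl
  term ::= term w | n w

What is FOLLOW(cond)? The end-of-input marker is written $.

In decl ::= params w cond: cond is at the end, add FOLLOW(decl) = { $, w }.
In cond ::= w cond: cond is at the end, add FOLLOW(cond) = { $, w }.
Union: FOLLOW(cond) = { $, w }.

{ $, w }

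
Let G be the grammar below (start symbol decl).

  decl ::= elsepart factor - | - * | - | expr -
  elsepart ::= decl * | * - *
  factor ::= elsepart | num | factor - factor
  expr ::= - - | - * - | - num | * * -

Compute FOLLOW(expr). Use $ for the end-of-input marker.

In decl ::= expr -: add FIRST(-) = { - }.
Union: FOLLOW(expr) = { - }.

{ - }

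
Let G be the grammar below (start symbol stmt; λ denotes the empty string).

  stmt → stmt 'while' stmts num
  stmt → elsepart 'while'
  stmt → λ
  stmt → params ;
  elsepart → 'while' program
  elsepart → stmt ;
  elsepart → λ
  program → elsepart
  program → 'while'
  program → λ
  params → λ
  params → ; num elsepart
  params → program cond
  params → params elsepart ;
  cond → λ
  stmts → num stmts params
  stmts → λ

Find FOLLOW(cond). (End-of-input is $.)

{ 'while', ;, num }

In params → program cond: cond is at the end, add FOLLOW(params) = { 'while', ;, num }.
Union: FOLLOW(cond) = { 'while', ;, num }.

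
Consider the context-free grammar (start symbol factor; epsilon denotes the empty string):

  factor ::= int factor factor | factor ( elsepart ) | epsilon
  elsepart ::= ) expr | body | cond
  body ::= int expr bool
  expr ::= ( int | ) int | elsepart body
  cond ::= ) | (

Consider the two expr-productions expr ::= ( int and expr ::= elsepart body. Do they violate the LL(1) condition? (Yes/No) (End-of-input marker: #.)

Yes

FIRST(( int) = { ( } and FIRST(elsepart body) = { (, ), int }.
Both contain (, so the two alternatives are not disjoint — LL(1) conflict.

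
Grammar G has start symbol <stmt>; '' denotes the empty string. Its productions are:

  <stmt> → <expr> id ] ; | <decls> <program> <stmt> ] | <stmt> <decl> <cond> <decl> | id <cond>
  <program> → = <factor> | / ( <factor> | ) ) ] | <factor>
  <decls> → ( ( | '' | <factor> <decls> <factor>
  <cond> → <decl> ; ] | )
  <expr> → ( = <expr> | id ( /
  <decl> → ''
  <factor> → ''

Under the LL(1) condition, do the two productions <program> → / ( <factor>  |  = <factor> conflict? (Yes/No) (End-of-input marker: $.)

No

FIRST(/ ( <factor>) = { / } and FIRST(= <factor>) = { = }.
The FIRST sets are disjoint and neither alternative is nullable — no conflict.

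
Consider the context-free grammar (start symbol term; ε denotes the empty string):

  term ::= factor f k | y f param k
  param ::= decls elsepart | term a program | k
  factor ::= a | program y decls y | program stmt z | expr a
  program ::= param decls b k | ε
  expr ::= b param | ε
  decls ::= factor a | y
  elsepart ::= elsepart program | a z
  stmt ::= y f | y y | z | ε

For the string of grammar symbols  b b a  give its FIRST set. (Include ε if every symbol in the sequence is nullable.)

b is a terminal; add {b} and stop.

{ b }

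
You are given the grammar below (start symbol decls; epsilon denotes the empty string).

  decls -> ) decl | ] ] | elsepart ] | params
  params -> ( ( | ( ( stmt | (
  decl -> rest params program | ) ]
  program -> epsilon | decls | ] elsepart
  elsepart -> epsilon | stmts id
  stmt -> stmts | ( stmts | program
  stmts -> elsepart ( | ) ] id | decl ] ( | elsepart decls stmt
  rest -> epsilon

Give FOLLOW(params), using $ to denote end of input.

In decls -> params: params is at the end, add FOLLOW(decls) = { $, (, ), ], id }.
In decl -> rest params program: add FIRST(program)\{epsilon} = { (, ), ] }.
  Since program is nullable, also add FOLLOW(decl) = { $, (, ), ], id }.
Union: FOLLOW(params) = { $, (, ), ], id }.

{ $, (, ), ], id }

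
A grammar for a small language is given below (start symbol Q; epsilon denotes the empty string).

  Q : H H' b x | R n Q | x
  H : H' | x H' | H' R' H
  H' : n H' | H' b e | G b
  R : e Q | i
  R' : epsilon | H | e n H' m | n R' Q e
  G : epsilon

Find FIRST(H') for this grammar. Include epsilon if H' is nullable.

{ b, n }

H' : n H' contributes {n}.
From H' : H' b e: add FIRST(H') = { b, n }.
From H' : G b: G nullable, take FIRST(G) ∪ {b} = { b }.
Union: FIRST(H') = { b, n }.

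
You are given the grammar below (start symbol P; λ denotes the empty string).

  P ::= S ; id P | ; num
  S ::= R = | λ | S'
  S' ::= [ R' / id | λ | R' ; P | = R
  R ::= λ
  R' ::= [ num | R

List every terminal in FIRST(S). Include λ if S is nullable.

{ ;, =, [, λ }

From S ::= R =: R nullable, take FIRST(R) ∪ {=} = { = }.
S ::= λ contributes λ.
From S ::= S': add FIRST(S') = { ;, =, [, λ } (including λ since S' is nullable).
Union: FIRST(S) = { ;, =, [, λ }.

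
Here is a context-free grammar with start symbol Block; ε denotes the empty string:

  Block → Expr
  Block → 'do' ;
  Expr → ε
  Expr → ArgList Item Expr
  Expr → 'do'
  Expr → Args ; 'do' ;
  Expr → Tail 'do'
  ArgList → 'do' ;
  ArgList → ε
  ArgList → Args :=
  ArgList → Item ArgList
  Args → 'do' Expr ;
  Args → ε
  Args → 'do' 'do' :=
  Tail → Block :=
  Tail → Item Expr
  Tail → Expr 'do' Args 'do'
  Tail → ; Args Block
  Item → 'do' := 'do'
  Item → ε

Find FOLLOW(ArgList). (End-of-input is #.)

{ #, 'do', :=, ; }

In Expr → ArgList Item Expr: add FIRST(Item Expr)\{ε} = { 'do', :=, ; }.
  Since Item Expr is nullable, also add FOLLOW(Expr) = { #, 'do', :=, ; }.
In ArgList → Item ArgList: ArgList is at the end, add FOLLOW(ArgList) = { #, 'do', :=, ; }.
Union: FOLLOW(ArgList) = { #, 'do', :=, ; }.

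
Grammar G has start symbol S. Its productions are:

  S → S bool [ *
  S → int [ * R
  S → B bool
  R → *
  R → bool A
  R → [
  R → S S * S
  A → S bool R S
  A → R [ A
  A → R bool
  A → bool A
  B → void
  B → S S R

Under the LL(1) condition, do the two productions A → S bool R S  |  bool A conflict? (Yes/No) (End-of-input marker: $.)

No

FIRST(S bool R S) = { int, void } and FIRST(bool A) = { bool }.
The FIRST sets are disjoint and neither alternative is nullable — no conflict.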